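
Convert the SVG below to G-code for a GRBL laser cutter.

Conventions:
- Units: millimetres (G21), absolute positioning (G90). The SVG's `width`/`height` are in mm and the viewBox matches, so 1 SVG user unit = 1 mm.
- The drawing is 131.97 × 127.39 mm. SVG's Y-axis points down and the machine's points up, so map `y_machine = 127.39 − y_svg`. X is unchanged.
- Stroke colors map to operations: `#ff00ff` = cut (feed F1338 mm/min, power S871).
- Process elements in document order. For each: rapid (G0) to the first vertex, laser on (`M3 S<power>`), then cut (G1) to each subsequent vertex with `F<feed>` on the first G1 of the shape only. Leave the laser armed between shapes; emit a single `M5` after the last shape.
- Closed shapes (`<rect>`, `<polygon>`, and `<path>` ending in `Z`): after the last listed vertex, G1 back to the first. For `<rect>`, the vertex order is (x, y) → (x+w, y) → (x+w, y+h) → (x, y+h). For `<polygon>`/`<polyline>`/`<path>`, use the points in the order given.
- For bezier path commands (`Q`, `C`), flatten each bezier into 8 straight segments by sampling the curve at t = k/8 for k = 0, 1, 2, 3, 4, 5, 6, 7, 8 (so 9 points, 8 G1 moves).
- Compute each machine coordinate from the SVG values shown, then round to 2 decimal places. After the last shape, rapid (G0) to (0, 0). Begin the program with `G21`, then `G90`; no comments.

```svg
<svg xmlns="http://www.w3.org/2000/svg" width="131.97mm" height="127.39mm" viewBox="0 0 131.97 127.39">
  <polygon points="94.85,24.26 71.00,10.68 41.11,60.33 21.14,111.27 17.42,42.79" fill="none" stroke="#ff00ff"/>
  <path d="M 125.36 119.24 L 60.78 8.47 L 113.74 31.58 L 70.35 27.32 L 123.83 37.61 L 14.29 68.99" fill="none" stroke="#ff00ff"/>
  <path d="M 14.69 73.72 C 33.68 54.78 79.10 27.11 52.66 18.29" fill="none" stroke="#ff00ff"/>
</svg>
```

Since the viewBox matches the mm dimensions, user units are millimetres directly. The only transform is the Y-flip y_m = 127.39 − y_svg.

Shape 1 is a closed polygon drawn with `<polygon>`. Its stroke #ff00ff means cut at S871, F1338. After flipping Y the toolpath is (94.85,103.13) → (71.00,116.71) → (41.11,67.06) → (21.14,16.12) → (17.42,84.60) → (94.85,103.13), returning to the start.

Shape 2 is a open polyline drawn with `<path>`. Its stroke #ff00ff means cut at S871, F1338. After flipping Y the toolpath is (125.36,8.15) → (60.78,118.92) → (113.74,95.81) → (70.35,100.07) → (123.83,89.78) → (14.29,58.40).

Shape 3 is a cubic bezier drawn with `<path>`. Its stroke #ff00ff means cut at S871, F1338. After flipping Y the toolpath is (14.69,53.67) → (22.86,61.13) → (32.35,69.08) → (42.02,77.21) → (50.71,85.18) → (57.27,92.68) → (60.55,99.38) → (59.40,104.96) → (52.66,109.10).

G21
G90
G0 X94.85 Y103.13
M3 S871
G1 X71.00 Y116.71 F1338
G1 X41.11 Y67.06
G1 X21.14 Y16.12
G1 X17.42 Y84.60
G1 X94.85 Y103.13
G0 X125.36 Y8.15
M3 S871
G1 X60.78 Y118.92 F1338
G1 X113.74 Y95.81
G1 X70.35 Y100.07
G1 X123.83 Y89.78
G1 X14.29 Y58.40
G0 X14.69 Y53.67
M3 S871
G1 X22.86 Y61.13 F1338
G1 X32.35 Y69.08
G1 X42.02 Y77.21
G1 X50.71 Y85.18
G1 X57.27 Y92.68
G1 X60.55 Y99.38
G1 X59.40 Y104.96
G1 X52.66 Y109.10
M5
G0 X0.00 Y0.00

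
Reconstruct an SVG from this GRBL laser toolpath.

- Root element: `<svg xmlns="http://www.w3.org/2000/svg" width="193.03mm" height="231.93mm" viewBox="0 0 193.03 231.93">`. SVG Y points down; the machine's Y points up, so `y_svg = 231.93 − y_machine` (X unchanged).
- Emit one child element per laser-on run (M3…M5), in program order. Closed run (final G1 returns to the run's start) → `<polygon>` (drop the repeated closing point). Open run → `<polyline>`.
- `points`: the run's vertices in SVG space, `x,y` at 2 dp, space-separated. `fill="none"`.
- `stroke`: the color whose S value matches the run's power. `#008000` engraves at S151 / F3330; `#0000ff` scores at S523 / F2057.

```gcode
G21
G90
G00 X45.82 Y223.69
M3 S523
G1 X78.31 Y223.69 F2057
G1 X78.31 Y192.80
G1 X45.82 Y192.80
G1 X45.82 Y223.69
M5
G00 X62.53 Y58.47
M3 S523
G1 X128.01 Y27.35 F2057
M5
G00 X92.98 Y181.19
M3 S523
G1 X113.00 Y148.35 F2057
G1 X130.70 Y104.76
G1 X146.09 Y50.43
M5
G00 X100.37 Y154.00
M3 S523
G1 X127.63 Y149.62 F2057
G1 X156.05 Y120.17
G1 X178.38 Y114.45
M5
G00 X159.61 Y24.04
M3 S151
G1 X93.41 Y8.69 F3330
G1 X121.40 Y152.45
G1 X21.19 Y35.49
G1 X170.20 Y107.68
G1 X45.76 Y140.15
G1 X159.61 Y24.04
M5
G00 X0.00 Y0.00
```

Each laser-on run becomes one SVG element. Flip Y back into SVG space with y_svg = 231.93 − y_machine.

Run 1: power S523 maps to stroke `#0000ff` (score). The run returns to its start, so emit a `<polygon>` with points (Y-flipped): 45.82,8.24 78.31,8.24 78.31,39.13 45.82,39.13.

Run 2: S523 ⇒ score layer `#0000ff`. The run is open, so emit a `<polyline>` with points (Y-flipped): 62.53,173.46 128.01,204.58.

Run 3: S523 ⇒ score layer `#0000ff`. The run is open, so emit a `<polyline>` with points (Y-flipped): 92.98,50.74 113.00,83.58 130.70,127.17 146.09,181.50.

Run 4: power S523 maps to stroke `#0000ff` (score). The run is open, so emit a `<polyline>` with points (Y-flipped): 100.37,77.93 127.63,82.31 156.05,111.76 178.38,117.48.

Run 5: the run's S151 means `#008000` (engrave). The run returns to its start, so emit a `<polygon>` with points (Y-flipped): 159.61,207.89 93.41,223.24 121.40,79.48 21.19,196.44 170.20,124.25 45.76,91.78.

<svg xmlns="http://www.w3.org/2000/svg" width="193.03mm" height="231.93mm" viewBox="0 0 193.03 231.93">
  <polygon points="45.82,8.24 78.31,8.24 78.31,39.13 45.82,39.13" fill="none" stroke="#0000ff"/>
  <polyline points="62.53,173.46 128.01,204.58" fill="none" stroke="#0000ff"/>
  <polyline points="92.98,50.74 113.00,83.58 130.70,127.17 146.09,181.50" fill="none" stroke="#0000ff"/>
  <polyline points="100.37,77.93 127.63,82.31 156.05,111.76 178.38,117.48" fill="none" stroke="#0000ff"/>
  <polygon points="159.61,207.89 93.41,223.24 121.40,79.48 21.19,196.44 170.20,124.25 45.76,91.78" fill="none" stroke="#008000"/>
</svg>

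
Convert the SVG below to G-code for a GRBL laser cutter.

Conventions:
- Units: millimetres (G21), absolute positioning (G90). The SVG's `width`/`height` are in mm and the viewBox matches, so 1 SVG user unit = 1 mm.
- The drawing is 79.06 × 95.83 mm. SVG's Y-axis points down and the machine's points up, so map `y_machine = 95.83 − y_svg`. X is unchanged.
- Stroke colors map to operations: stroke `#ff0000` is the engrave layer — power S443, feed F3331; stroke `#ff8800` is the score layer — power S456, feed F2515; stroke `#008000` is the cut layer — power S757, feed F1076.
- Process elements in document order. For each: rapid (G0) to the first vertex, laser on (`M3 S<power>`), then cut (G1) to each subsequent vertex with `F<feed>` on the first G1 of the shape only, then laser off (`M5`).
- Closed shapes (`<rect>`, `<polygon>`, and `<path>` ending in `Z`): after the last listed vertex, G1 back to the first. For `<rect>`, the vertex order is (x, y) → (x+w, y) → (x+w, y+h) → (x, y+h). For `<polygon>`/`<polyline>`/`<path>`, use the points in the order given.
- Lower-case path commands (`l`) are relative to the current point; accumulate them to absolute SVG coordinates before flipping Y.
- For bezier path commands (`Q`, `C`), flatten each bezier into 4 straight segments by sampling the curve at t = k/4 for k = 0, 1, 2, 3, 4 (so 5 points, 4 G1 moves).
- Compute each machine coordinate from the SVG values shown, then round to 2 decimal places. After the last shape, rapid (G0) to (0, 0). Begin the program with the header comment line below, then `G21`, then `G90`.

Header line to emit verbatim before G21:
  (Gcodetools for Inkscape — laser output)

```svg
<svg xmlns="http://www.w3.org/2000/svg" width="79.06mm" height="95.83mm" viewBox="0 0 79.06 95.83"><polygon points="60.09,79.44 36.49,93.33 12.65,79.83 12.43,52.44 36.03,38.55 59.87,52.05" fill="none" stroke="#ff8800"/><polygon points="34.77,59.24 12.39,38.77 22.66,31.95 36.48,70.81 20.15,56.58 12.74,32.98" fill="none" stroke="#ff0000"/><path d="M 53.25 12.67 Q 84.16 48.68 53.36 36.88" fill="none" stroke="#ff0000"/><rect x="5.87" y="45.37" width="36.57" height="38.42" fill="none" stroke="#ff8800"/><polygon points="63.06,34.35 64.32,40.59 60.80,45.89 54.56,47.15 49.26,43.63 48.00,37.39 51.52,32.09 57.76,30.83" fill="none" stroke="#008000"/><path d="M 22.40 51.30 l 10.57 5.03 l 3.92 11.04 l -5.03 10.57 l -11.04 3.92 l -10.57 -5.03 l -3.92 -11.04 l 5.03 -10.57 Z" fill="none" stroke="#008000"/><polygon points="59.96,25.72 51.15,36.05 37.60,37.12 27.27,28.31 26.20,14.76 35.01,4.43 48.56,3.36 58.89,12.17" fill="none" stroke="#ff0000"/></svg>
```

viewBox `0 0 79.06 95.83` with mm width/height → 1 unit = 1 mm. Flip: y_m = 95.83 − y_svg.

**Shape 1** — `<polygon>` regular polygon, stroke `#ff8800` → score (S456, F2515). Machine vertices: (60.09,16.39) → (36.49,2.50) → (12.65,16.00) → (12.43,43.39) → (36.03,57.28) → (59.87,43.78) → (60.09,16.39). Closed: final G1 returns to the first vertex.

**Shape 2** — `<polygon>` closed polygon, stroke `#ff0000` → engrave (S443, F3331). Machine vertices: (34.77,36.59) → (12.39,57.06) → (22.66,63.88) → (36.48,25.02) → (20.15,39.25) → (12.74,62.85) → (34.77,36.59). Closed: final G1 returns to the first vertex.

**Shape 3** — `<path>` quadratic bezier, stroke `#ff0000` → engrave (S443, F3331). Control points (SVG): P0=(53.25,12.67), P1=(84.16,48.68), P2=(53.36,36.88); sampled at t=k/4. Machine vertices: (53.25,83.16) → (64.85,68.14) → (68.73,59.10) → (64.90,56.04) → (53.36,58.95). Open path.

**Shape 4** — `<rect>` rectangle, stroke `#ff8800` → score (S456, F2515). Machine vertices: (5.87,50.46) → (42.44,50.46) → (42.44,12.04) → (5.87,12.04) → (5.87,50.46). Closed: final G1 returns to the first vertex.

**Shape 5** — `<polygon>` regular polygon, stroke `#008000` → cut (S757, F1076). Machine vertices: (63.06,61.48) → (64.32,55.24) → (60.80,49.94) → (54.56,48.68) → (49.26,52.20) → (48.00,58.44) → (51.52,63.74) → (57.76,65.00) → (63.06,61.48). Closed: final G1 returns to the first vertex.

**Shape 6** — `<path>` regular polygon, stroke `#008000` → cut (S757, F1076). Machine vertices: (22.40,44.53) → (32.97,39.50) → (36.89,28.46) → (31.86,17.89) → (20.82,13.97) → (10.25,19.00) → (6.33,30.04) → (11.36,40.61) → (22.40,44.53). Closed: final G1 returns to the first vertex.

**Shape 7** — `<polygon>` regular polygon, stroke `#ff0000` → engrave (S443, F3331). Machine vertices: (59.96,70.11) → (51.15,59.78) → (37.60,58.71) → (27.27,67.52) → (26.20,81.07) → (35.01,91.40) → (48.56,92.47) → (58.89,83.66) → (59.96,70.11). Closed: final G1 returns to the first vertex.

(Gcodetools for Inkscape — laser output)
G21
G90
G0 X60.09 Y16.39
M3 S456
G1 X36.49 Y2.50 F2515
G1 X12.65 Y16.00
G1 X12.43 Y43.39
G1 X36.03 Y57.28
G1 X59.87 Y43.78
G1 X60.09 Y16.39
M5
G0 X34.77 Y36.59
M3 S443
G1 X12.39 Y57.06 F3331
G1 X22.66 Y63.88
G1 X36.48 Y25.02
G1 X20.15 Y39.25
G1 X12.74 Y62.85
G1 X34.77 Y36.59
M5
G0 X53.25 Y83.16
M3 S443
G1 X64.85 Y68.14 F3331
G1 X68.73 Y59.10
G1 X64.90 Y56.04
G1 X53.36 Y58.95
M5
G0 X5.87 Y50.46
M3 S456
G1 X42.44 Y50.46 F2515
G1 X42.44 Y12.04
G1 X5.87 Y12.04
G1 X5.87 Y50.46
M5
G0 X63.06 Y61.48
M3 S757
G1 X64.32 Y55.24 F1076
G1 X60.80 Y49.94
G1 X54.56 Y48.68
G1 X49.26 Y52.20
G1 X48.00 Y58.44
G1 X51.52 Y63.74
G1 X57.76 Y65.00
G1 X63.06 Y61.48
M5
G0 X22.40 Y44.53
M3 S757
G1 X32.97 Y39.50 F1076
G1 X36.89 Y28.46
G1 X31.86 Y17.89
G1 X20.82 Y13.97
G1 X10.25 Y19.00
G1 X6.33 Y30.04
G1 X11.36 Y40.61
G1 X22.40 Y44.53
M5
G0 X59.96 Y70.11
M3 S443
G1 X51.15 Y59.78 F3331
G1 X37.60 Y58.71
G1 X27.27 Y67.52
G1 X26.20 Y81.07
G1 X35.01 Y91.40
G1 X48.56 Y92.47
G1 X58.89 Y83.66
G1 X59.96 Y70.11
M5
G0 X0.00 Y0.00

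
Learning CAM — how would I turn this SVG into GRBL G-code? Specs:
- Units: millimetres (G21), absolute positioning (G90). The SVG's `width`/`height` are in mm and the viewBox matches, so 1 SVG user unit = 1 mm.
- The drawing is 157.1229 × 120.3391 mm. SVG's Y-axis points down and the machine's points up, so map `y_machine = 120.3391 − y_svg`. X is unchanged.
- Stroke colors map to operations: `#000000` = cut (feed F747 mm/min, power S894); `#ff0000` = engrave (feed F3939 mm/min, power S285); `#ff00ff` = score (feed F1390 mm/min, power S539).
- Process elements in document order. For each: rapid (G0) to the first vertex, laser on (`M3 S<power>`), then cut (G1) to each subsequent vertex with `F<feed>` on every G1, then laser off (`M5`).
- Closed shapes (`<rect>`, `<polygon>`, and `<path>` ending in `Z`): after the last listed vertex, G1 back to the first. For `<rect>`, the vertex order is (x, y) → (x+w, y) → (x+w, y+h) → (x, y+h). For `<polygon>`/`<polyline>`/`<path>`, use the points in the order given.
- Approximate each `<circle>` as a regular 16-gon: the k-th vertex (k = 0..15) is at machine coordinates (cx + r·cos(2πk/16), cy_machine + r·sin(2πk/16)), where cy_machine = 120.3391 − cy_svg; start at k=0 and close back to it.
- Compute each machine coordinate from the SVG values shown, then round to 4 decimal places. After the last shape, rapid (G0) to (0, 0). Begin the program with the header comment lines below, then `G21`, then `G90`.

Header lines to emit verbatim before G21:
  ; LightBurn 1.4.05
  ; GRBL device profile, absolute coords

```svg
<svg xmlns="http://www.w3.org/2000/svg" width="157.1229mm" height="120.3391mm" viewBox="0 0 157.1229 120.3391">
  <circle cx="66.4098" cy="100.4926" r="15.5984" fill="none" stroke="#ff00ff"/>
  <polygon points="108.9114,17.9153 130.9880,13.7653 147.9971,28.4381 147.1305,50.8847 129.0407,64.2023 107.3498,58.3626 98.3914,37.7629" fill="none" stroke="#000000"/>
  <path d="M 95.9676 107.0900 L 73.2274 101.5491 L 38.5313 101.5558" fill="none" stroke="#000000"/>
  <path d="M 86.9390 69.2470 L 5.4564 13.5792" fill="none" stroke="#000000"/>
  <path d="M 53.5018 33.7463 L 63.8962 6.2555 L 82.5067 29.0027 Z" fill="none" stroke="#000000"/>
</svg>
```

; LightBurn 1.4.05
; GRBL device profile, absolute coords
G21
G90
G0 X82.0082 Y19.8465
M3 S539
G1 X80.8208 Y25.8157 F1390
G1 X77.4395 Y30.8762 F1390
G1 X72.3790 Y34.2575 F1390
G1 X66.4098 Y35.4449 F1390
G1 X60.4406 Y34.2575 F1390
G1 X55.3801 Y30.8762 F1390
G1 X51.9988 Y25.8157 F1390
G1 X50.8114 Y19.8465 F1390
G1 X51.9988 Y13.8773 F1390
G1 X55.3801 Y8.8168 F1390
G1 X60.4406 Y5.4355 F1390
G1 X66.4098 Y4.2481 F1390
G1 X72.3790 Y5.4355 F1390
G1 X77.4395 Y8.8168 F1390
G1 X80.8208 Y13.8773 F1390
G1 X82.0082 Y19.8465 F1390
M5
G0 X108.9114 Y102.4238
M3 S894
G1 X130.9880 Y106.5738 F747
G1 X147.9971 Y91.9010 F747
G1 X147.1305 Y69.4544 F747
G1 X129.0407 Y56.1368 F747
G1 X107.3498 Y61.9765 F747
G1 X98.3914 Y82.5762 F747
G1 X108.9114 Y102.4238 F747
M5
G0 X95.9676 Y13.2491
M3 S894
G1 X73.2274 Y18.7900 F747
G1 X38.5313 Y18.7833 F747
M5
G0 X86.9390 Y51.0921
M3 S894
G1 X5.4564 Y106.7599 F747
M5
G0 X53.5018 Y86.5928
M3 S894
G1 X63.8962 Y114.0836 F747
G1 X82.5067 Y91.3364 F747
G1 X53.5018 Y86.5928 F747
M5
G0 X0.0000 Y0.0000

1 u = 1 mm; y_m = 120.3391 − y.

[1] `<circle>` circle, #ff00ff→score S539 F1390: (82.0082,19.8465) → (80.8208,25.8157) → (77.4395,30.8762) → (72.3790,34.2575) → (66.4098,35.4449) → (60.4406,34.2575) → (55.3801,30.8762) → (51.9988,25.8157) → (50.8114,19.8465) → (51.9988,13.8773) → (55.3801,8.8168) → (60.4406,5.4355) → (66.4098,4.2481) → (72.3790,5.4355) → (77.4395,8.8168) → (80.8208,13.8773) → (82.0082,19.8465) (closed)

[2] `<polygon>` regular polygon, #000000→cut S894 F747: (108.9114,102.4238) → (130.9880,106.5738) → (147.9971,91.9010) → (147.1305,69.4544) → (129.0407,56.1368) → (107.3498,61.9765) → (98.3914,82.5762) → (108.9114,102.4238) (closed)

[3] `<path>` open polyline, #000000→cut S894 F747: (95.9676,13.2491) → (73.2274,18.7900) → (38.5313,18.7833)

[4] `<path>` line segment, #000000→cut S894 F747: (86.9390,51.0921) → (5.4564,106.7599)

[5] `<path>` regular polygon, #000000→cut S894 F747: (53.5018,86.5928) → (63.8962,114.0836) → (82.5067,91.3364) → (53.5018,86.5928) (closed)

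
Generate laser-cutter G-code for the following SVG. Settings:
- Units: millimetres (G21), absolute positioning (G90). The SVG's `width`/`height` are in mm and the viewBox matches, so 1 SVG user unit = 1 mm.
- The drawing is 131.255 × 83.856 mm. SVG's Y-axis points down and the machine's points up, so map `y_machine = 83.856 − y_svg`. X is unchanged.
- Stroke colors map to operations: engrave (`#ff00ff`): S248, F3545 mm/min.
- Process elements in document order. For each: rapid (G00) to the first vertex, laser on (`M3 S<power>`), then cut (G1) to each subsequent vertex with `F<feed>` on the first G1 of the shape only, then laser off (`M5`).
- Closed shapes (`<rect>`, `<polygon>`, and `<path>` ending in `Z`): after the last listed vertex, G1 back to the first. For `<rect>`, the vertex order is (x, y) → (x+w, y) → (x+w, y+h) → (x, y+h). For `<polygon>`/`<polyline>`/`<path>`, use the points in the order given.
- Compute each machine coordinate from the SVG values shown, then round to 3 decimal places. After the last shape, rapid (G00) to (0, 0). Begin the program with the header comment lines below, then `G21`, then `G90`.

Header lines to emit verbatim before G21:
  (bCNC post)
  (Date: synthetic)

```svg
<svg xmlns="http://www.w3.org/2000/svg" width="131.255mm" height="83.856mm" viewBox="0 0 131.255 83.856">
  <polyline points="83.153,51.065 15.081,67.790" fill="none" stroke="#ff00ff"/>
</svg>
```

Since the viewBox matches the mm dimensions, user units are millimetres directly. The only transform is the Y-flip y_m = 83.856 − y_svg.

Shape 1 is a line segment drawn with `<polyline>`. Its stroke #ff00ff means engrave at S248, F3545. After flipping Y the toolpath is (83.153,32.791) → (15.081,16.066).

(bCNC post)
(Date: synthetic)
G21
G90
G00 X83.153 Y32.791
M3 S248
G1 X15.081 Y16.066 F3545
M5
G00 X0.000 Y0.000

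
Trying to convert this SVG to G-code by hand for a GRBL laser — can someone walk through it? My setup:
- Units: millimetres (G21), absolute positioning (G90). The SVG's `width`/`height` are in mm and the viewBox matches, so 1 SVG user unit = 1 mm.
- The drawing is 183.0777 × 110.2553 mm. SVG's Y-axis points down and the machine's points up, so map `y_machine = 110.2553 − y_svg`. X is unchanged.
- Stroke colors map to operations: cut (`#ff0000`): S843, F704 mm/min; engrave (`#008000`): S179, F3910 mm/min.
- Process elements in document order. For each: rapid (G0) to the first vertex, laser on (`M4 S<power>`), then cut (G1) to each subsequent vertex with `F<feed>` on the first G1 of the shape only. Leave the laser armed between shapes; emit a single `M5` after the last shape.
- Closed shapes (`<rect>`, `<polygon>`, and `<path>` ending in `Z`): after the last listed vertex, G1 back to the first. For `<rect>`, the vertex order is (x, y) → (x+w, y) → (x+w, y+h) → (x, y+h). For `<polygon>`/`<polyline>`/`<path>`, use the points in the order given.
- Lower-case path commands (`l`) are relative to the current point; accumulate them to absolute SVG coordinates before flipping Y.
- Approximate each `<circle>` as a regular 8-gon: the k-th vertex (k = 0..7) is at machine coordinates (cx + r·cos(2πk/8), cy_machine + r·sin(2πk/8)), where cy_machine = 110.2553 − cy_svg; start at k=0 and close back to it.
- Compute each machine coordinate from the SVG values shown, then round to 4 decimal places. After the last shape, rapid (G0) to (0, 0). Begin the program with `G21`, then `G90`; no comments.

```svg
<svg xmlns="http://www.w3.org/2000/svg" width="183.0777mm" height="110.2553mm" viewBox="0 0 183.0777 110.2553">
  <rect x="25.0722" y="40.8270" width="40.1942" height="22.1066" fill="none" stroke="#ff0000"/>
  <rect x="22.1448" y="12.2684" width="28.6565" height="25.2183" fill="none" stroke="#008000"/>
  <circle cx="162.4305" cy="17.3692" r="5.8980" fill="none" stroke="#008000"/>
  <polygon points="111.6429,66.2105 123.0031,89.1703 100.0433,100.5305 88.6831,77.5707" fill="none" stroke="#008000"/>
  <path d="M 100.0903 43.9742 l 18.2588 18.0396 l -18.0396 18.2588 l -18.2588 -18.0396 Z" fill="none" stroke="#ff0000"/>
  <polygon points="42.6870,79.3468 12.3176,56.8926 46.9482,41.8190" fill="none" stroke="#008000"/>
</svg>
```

viewBox `0 0 183.0777 110.2553` with mm width/height → 1 unit = 1 mm. Flip: y_m = 110.2553 − y_svg.

**Shape 1** — `<rect>` rectangle, stroke `#ff0000` → cut (S843, F704). Machine vertices: (25.0722,69.4283) → (65.2664,69.4283) → (65.2664,47.3217) → (25.0722,47.3217) → (25.0722,69.4283). Closed: final G1 returns to the first vertex.

**Shape 2** — `<rect>` rectangle, stroke `#008000` → engrave (S179, F3910). Machine vertices: (22.1448,97.9869) → (50.8013,97.9869) → (50.8013,72.7686) → (22.1448,72.7686) → (22.1448,97.9869). Closed: final G1 returns to the first vertex.

**Shape 3** — `<circle>` circle, stroke `#008000` → engrave (S179, F3910). Machine vertices: (168.3285,92.8861) → (166.6010,97.0566) → (162.4305,98.7841) → (158.2600,97.0566) → (156.5325,92.8861) → (158.2600,88.7156) → (162.4305,86.9881) → (166.6010,88.7156) → (168.3285,92.8861). Closed: final G1 returns to the first vertex.

**Shape 4** — `<polygon>` regular polygon, stroke `#008000` → engrave (S179, F3910). Machine vertices: (111.6429,44.0448) → (123.0031,21.0850) → (100.0433,9.7248) → (88.6831,32.6846) → (111.6429,44.0448). Closed: final G1 returns to the first vertex.

**Shape 5** — `<path>` regular polygon, stroke `#ff0000` → cut (S843, F704). Machine vertices: (100.0903,66.2811) → (118.3491,48.2415) → (100.3095,29.9827) → (82.0507,48.0223) → (100.0903,66.2811). Closed: final G1 returns to the first vertex.

**Shape 6** — `<polygon>` regular polygon, stroke `#008000` → engrave (S179, F3910). Machine vertices: (42.6870,30.9085) → (12.3176,53.3627) → (46.9482,68.4363) → (42.6870,30.9085). Closed: final G1 returns to the first vertex.

G21
G90
G0 X25.0722 Y69.4283
M4 S843
G1 X65.2664 Y69.4283 F704
G1 X65.2664 Y47.3217
G1 X25.0722 Y47.3217
G1 X25.0722 Y69.4283
G0 X22.1448 Y97.9869
M4 S179
G1 X50.8013 Y97.9869 F3910
G1 X50.8013 Y72.7686
G1 X22.1448 Y72.7686
G1 X22.1448 Y97.9869
G0 X168.3285 Y92.8861
M4 S179
G1 X166.6010 Y97.0566 F3910
G1 X162.4305 Y98.7841
G1 X158.2600 Y97.0566
G1 X156.5325 Y92.8861
G1 X158.2600 Y88.7156
G1 X162.4305 Y86.9881
G1 X166.6010 Y88.7156
G1 X168.3285 Y92.8861
G0 X111.6429 Y44.0448
M4 S179
G1 X123.0031 Y21.0850 F3910
G1 X100.0433 Y9.7248
G1 X88.6831 Y32.6846
G1 X111.6429 Y44.0448
G0 X100.0903 Y66.2811
M4 S843
G1 X118.3491 Y48.2415 F704
G1 X100.3095 Y29.9827
G1 X82.0507 Y48.0223
G1 X100.0903 Y66.2811
G0 X42.6870 Y30.9085
M4 S179
G1 X12.3176 Y53.3627 F3910
G1 X46.9482 Y68.4363
G1 X42.6870 Y30.9085
M5
G0 X0.0000 Y0.0000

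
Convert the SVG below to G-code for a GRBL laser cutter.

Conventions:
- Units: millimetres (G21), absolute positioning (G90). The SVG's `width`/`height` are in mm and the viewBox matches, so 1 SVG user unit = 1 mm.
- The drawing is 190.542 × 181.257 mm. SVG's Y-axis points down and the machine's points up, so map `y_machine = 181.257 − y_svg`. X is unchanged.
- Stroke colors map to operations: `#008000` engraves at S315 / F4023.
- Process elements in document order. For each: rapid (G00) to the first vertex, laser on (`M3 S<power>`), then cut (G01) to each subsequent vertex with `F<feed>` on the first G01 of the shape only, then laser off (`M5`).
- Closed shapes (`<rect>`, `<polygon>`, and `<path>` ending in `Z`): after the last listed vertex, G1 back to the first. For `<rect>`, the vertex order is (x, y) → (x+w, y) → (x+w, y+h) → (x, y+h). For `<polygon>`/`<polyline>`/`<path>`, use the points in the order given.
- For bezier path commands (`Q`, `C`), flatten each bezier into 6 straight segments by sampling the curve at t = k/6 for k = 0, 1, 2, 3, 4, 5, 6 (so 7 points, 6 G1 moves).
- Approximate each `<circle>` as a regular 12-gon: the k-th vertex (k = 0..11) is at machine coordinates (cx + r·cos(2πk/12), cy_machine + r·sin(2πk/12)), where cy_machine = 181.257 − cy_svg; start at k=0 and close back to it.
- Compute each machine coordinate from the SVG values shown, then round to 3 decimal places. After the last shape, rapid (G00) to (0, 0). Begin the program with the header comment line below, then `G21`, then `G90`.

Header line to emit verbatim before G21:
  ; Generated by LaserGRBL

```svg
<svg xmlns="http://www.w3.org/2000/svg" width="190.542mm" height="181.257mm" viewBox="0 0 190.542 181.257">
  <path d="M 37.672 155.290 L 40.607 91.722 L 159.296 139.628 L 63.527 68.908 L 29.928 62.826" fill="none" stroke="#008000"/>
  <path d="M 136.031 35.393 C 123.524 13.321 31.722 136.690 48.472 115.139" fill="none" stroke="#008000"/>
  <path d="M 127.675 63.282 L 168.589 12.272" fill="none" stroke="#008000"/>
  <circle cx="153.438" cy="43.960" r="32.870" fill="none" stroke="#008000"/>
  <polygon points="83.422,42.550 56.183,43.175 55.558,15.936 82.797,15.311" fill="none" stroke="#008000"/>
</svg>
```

viewBox `0 0 190.542 181.257` with mm width/height → 1 unit = 1 mm. Flip: y_m = 181.257 − y_svg.

**Shape 1** — `<path>` open polyline, stroke `#008000` → engrave (S315, F4023). Machine vertices: (37.672,25.967) → (40.607,89.535) → (159.296,41.629) → (63.527,112.349) → (29.928,118.431). Open path.

**Shape 2** — `<path>` cubic bezier, stroke `#008000` → engrave (S315, F4023). Control points (SVG): P0=(136.031,35.393), P1=(123.524,13.321), P2=(31.722,136.690), P3=(48.472,115.139); sampled at t=k/6. Machine vertices: (136.031,145.864) → (124.039,146.124) → (104.050,130.210) → (81.280,106.186) → (60.949,82.120) → (48.273,66.075) → (48.472,66.118). Open path.

**Shape 3** — `<path>` line segment, stroke `#008000` → engrave (S315, F4023). Machine vertices: (127.675,117.975) → (168.589,168.985). Open path.

**Shape 4** — `<circle>` circle, stroke `#008000` → engrave (S315, F4023). Machine vertices: (186.308,137.297) → (181.904,153.732) → (169.873,165.763) → (153.438,170.167) → (137.003,165.763) → (124.972,153.732) → (120.568,137.297) → (124.972,120.862) → (137.003,108.831) → (153.438,104.427) → (169.873,108.831) → (181.904,120.862) → (186.308,137.297). Closed: final G1 returns to the first vertex.

**Shape 5** — `<polygon>` regular polygon, stroke `#008000` → engrave (S315, F4023). Machine vertices: (83.422,138.707) → (56.183,138.082) → (55.558,165.321) → (82.797,165.946) → (83.422,138.707). Closed: final G1 returns to the first vertex.

; Generated by LaserGRBL
G21
G90
G00 X37.672 Y25.967
M3 S315
G01 X40.607 Y89.535 F4023
G01 X159.296 Y41.629
G01 X63.527 Y112.349
G01 X29.928 Y118.431
M5
G00 X136.031 Y145.864
M3 S315
G01 X124.039 Y146.124 F4023
G01 X104.050 Y130.210
G01 X81.280 Y106.186
G01 X60.949 Y82.120
G01 X48.273 Y66.075
G01 X48.472 Y66.118
M5
G00 X127.675 Y117.975
M3 S315
G01 X168.589 Y168.985 F4023
M5
G00 X186.308 Y137.297
M3 S315
G01 X181.904 Y153.732 F4023
G01 X169.873 Y165.763
G01 X153.438 Y170.167
G01 X137.003 Y165.763
G01 X124.972 Y153.732
G01 X120.568 Y137.297
G01 X124.972 Y120.862
G01 X137.003 Y108.831
G01 X153.438 Y104.427
G01 X169.873 Y108.831
G01 X181.904 Y120.862
G01 X186.308 Y137.297
M5
G00 X83.422 Y138.707
M3 S315
G01 X56.183 Y138.082 F4023
G01 X55.558 Y165.321
G01 X82.797 Y165.946
G01 X83.422 Y138.707
M5
G00 X0.000 Y0.000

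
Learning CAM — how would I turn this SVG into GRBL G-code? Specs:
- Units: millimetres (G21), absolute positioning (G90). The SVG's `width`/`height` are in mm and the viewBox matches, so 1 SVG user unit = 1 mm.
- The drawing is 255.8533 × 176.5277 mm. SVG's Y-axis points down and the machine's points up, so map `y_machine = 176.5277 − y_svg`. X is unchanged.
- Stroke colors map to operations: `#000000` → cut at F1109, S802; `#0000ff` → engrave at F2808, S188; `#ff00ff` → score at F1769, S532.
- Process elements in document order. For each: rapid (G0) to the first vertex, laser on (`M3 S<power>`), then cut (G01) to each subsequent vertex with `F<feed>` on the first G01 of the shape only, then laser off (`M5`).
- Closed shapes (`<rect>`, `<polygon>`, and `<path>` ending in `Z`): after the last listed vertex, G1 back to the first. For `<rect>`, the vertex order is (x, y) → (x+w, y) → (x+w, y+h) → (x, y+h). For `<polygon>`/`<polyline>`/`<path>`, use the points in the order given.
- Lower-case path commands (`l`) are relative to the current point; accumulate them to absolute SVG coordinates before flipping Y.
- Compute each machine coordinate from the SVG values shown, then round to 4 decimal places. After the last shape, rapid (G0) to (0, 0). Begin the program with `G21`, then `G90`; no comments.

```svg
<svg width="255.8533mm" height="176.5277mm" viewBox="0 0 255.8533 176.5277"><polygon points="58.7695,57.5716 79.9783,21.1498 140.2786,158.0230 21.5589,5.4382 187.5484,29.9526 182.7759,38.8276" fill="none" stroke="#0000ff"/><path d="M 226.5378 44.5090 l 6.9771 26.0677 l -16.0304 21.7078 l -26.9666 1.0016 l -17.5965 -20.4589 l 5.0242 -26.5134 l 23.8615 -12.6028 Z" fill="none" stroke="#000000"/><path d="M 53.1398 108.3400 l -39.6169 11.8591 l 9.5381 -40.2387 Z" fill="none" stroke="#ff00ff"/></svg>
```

G21
G90
G0 X58.7695 Y118.9561
M3 S188
G01 X79.9783 Y155.3779 F2808
G01 X140.2786 Y18.5047
G01 X21.5589 Y171.0895
G01 X187.5484 Y146.5751
G01 X182.7759 Y137.7001
G01 X58.7695 Y118.9561
M5
G0 X226.5378 Y132.0187
M3 S802
G01 X233.5149 Y105.9510 F1109
G01 X217.4845 Y84.2432
G01 X190.5179 Y83.2416
G01 X172.9214 Y103.7005
G01 X177.9456 Y130.2139
G01 X201.8071 Y142.8167
G01 X226.5378 Y132.0187
M5
G0 X53.1398 Y68.1877
M3 S532
G01 X13.5229 Y56.3286 F1769
G01 X23.0610 Y96.5673
G01 X53.1398 Y68.1877
M5
G0 X0.0000 Y0.0000

Since the viewBox matches the mm dimensions, user units are millimetres directly. The only transform is the Y-flip y_m = 176.5277 − y_svg.

Shape 1 is a closed polygon drawn with `<polygon>`. Its stroke #0000ff means engrave at S188, F2808. After flipping Y the toolpath is (58.7695,118.9561) → (79.9783,155.3779) → (140.2786,18.5047) → (21.5589,171.0895) → (187.5484,146.5751) → (182.7759,137.7001) → (58.7695,118.9561), returning to the start.

Shape 2 is a regular polygon drawn with `<path>`. Its stroke #000000 means cut at S802, F1109. After flipping Y the toolpath is (226.5378,132.0187) → (233.5149,105.9510) → (217.4845,84.2432) → (190.5179,83.2416) → (172.9214,103.7005) → (177.9456,130.2139) → (201.8071,142.8167) → (226.5378,132.0187), returning to the start.

Shape 3 is a regular polygon drawn with `<path>`. Its stroke #ff00ff means score at S532, F1769. After flipping Y the toolpath is (53.1398,68.1877) → (13.5229,56.3286) → (23.0610,96.5673) → (53.1398,68.1877), returning to the start.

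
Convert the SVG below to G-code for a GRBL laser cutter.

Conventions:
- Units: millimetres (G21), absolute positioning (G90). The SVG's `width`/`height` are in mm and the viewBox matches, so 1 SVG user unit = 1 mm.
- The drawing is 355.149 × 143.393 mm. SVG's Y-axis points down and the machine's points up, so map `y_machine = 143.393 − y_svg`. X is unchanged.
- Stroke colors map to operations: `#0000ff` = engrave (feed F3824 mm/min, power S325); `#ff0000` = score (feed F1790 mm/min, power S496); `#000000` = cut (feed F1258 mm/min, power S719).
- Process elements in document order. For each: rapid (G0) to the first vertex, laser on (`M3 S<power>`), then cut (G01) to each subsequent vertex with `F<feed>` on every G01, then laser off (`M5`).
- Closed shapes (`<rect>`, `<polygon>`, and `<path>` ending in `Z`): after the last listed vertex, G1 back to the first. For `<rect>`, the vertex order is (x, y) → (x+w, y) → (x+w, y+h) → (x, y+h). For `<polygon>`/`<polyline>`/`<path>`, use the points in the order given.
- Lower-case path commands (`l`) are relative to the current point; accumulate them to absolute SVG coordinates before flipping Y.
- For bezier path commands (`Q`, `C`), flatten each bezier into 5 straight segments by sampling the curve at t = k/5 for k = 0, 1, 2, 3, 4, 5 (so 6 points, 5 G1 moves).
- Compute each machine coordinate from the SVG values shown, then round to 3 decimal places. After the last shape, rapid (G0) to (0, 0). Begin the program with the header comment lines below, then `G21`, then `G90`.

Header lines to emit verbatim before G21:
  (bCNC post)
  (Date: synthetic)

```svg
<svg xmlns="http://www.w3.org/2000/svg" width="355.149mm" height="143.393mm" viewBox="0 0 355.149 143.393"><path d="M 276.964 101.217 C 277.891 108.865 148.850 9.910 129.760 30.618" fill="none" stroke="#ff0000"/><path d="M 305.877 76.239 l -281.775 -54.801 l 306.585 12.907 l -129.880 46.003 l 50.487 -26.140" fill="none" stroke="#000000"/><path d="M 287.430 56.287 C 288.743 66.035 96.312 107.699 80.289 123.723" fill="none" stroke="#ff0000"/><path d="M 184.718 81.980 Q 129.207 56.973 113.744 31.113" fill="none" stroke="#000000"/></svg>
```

Since the viewBox matches the mm dimensions, user units are millimetres directly. The only transform is the Y-flip y_m = 143.393 − y_svg.

Shape 1 is a cubic bezier drawn with `<path>`. Its stroke #ff0000 means score at S496, F1790. After flipping Y the toolpath is (276.964,42.176) → (263.843,48.569) → (231.047,69.687) → (190.090,94.667) → (152.489,112.650) → (129.760,112.775).

Shape 2 is a open polyline drawn with `<path>`. Its stroke #000000 means cut at S719, F1258. After flipping Y the toolpath is (305.877,67.154) → (24.102,121.955) → (330.687,109.048) → (200.807,63.045) → (251.294,89.185).

Shape 3 is a cubic bezier drawn with `<path>`. Its stroke #ff0000 means score at S496, F1790. After flipping Y the toolpath is (287.430,87.106) → (267.930,77.888) → (219.698,63.772) → (160.503,47.522) → (108.111,31.901) → (80.289,19.670).

Shape 4 is a quadratic bezier drawn with `<path>`. Its stroke #000000 means cut at S719, F1258. After flipping Y the toolpath is (184.718,61.413) → (164.116,71.450) → (146.717,81.555) → (132.522,91.728) → (121.531,101.970) → (113.744,112.280).

(bCNC post)
(Date: synthetic)
G21
G90
G0 X276.964 Y42.176
M3 S496
G01 X263.843 Y48.569 F1790
G01 X231.047 Y69.687 F1790
G01 X190.090 Y94.667 F1790
G01 X152.489 Y112.650 F1790
G01 X129.760 Y112.775 F1790
M5
G0 X305.877 Y67.154
M3 S719
G01 X24.102 Y121.955 F1258
G01 X330.687 Y109.048 F1258
G01 X200.807 Y63.045 F1258
G01 X251.294 Y89.185 F1258
M5
G0 X287.430 Y87.106
M3 S496
G01 X267.930 Y77.888 F1790
G01 X219.698 Y63.772 F1790
G01 X160.503 Y47.522 F1790
G01 X108.111 Y31.901 F1790
G01 X80.289 Y19.670 F1790
M5
G0 X184.718 Y61.413
M3 S719
G01 X164.116 Y71.450 F1258
G01 X146.717 Y81.555 F1258
G01 X132.522 Y91.728 F1258
G01 X121.531 Y101.970 F1258
G01 X113.744 Y112.280 F1258
M5
G0 X0.000 Y0.000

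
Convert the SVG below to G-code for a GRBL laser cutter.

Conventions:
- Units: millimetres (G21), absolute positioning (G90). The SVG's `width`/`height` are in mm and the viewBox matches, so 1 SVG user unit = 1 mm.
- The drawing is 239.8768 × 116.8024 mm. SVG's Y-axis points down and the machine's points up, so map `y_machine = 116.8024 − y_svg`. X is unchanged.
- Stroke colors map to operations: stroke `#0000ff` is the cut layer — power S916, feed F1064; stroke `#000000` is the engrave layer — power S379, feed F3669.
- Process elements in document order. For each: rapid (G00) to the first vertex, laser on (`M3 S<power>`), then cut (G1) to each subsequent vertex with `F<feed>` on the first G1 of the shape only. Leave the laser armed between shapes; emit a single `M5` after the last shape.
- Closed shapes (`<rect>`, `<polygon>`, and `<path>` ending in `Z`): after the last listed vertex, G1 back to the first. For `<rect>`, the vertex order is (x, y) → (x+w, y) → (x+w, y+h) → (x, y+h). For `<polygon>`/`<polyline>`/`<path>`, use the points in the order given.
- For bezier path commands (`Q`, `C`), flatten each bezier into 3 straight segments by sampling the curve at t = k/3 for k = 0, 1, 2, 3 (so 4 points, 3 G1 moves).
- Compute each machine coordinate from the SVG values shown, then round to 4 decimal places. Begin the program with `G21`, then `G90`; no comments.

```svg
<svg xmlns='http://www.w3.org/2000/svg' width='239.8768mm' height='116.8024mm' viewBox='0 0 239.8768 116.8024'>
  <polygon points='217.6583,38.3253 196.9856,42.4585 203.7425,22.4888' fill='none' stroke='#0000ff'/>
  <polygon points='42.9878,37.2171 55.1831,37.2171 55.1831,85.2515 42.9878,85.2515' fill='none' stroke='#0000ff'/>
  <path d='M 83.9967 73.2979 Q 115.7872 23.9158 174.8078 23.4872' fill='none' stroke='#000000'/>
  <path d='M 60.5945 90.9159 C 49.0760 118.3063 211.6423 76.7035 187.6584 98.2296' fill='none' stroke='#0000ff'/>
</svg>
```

viewBox `0 0 239.8768 116.8024` with mm width/height → 1 unit = 1 mm. Flip: y_m = 116.8024 − y_svg.

**Shape 1** — `<polygon>` regular polygon, stroke `#0000ff` → cut (S916, F1064). Machine vertices: (217.6583,78.4771) → (196.9856,74.3439) → (203.7425,94.3136) → (217.6583,78.4771). Closed: final G1 returns to the first vertex.

**Shape 2** — `<polygon>` rectangle, stroke `#0000ff` → cut (S916, F1064). Machine vertices: (42.9878,79.5853) → (55.1831,79.5853) → (55.1831,31.5509) → (42.9878,31.5509) → (42.9878,79.5853). Closed: final G1 returns to the first vertex.

**Shape 3** — `<path>` quadratic bezier, stroke `#000000` → engrave (S379, F3669). Control points (SVG): P0=(83.9967,73.2979), P1=(115.7872,23.9158), P2=(174.8078,23.4872); sampled at t=k/3. Machine vertices: (83.9967,43.5045) → (108.2159,70.9866) → (138.4863,87.5902) → (174.8078,93.3152). Open path.

**Shape 4** — `<path>` cubic bezier, stroke `#0000ff` → cut (S916, F1064). Control points (SVG): P0=(60.5945,90.9159), P1=(49.0760,118.3063), P2=(211.6423,76.7035), P3=(187.6584,98.2296); sampled at t=k/3. Machine vertices: (60.5945,25.8865) → (93.7474,16.6004) → (162.8158,23.9493) → (187.6584,18.5728). Open path.

G21
G90
G00 X217.6583 Y78.4771
M3 S916
G1 X196.9856 Y74.3439 F1064
G1 X203.7425 Y94.3136
G1 X217.6583 Y78.4771
G00 X42.9878 Y79.5853
M3 S916
G1 X55.1831 Y79.5853 F1064
G1 X55.1831 Y31.5509
G1 X42.9878 Y31.5509
G1 X42.9878 Y79.5853
G00 X83.9967 Y43.5045
M3 S379
G1 X108.2159 Y70.9866 F3669
G1 X138.4863 Y87.5902
G1 X174.8078 Y93.3152
G00 X60.5945 Y25.8865
M3 S916
G1 X93.7474 Y16.6004 F1064
G1 X162.8158 Y23.9493
G1 X187.6584 Y18.5728
M5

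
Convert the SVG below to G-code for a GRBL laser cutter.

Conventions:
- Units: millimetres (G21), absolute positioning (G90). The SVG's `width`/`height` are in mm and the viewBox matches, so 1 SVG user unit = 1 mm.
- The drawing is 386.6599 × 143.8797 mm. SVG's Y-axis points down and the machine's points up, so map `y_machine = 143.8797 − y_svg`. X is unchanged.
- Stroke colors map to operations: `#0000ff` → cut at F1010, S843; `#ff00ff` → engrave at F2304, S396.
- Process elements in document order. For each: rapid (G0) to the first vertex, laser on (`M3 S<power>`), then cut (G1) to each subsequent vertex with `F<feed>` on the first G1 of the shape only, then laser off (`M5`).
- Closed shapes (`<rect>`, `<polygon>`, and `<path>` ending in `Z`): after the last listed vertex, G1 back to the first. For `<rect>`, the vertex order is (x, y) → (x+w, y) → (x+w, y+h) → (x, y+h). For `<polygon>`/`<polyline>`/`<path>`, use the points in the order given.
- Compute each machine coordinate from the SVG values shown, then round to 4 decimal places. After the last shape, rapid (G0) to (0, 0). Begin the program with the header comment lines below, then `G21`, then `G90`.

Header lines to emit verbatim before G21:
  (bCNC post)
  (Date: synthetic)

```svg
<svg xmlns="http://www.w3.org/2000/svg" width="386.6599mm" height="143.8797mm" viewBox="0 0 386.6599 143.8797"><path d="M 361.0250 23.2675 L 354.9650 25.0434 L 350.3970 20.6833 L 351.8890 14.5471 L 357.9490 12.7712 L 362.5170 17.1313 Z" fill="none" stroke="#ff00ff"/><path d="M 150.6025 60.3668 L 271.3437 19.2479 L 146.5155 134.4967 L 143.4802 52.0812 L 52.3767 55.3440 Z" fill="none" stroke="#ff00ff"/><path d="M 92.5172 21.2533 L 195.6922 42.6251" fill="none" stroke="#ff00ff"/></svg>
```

viewBox `0 0 386.6599 143.8797` with mm width/height → 1 unit = 1 mm. Flip: y_m = 143.8797 − y_svg.

**Shape 1** — `<path>` regular polygon, stroke `#ff00ff` → engrave (S396, F2304). Machine vertices: (361.0250,120.6122) → (354.9650,118.8363) → (350.3970,123.1964) → (351.8890,129.3326) → (357.9490,131.1085) → (362.5170,126.7484) → (361.0250,120.6122). Closed: final G1 returns to the first vertex.

**Shape 2** — `<path>` closed polygon, stroke `#ff00ff` → engrave (S396, F2304). Machine vertices: (150.6025,83.5129) → (271.3437,124.6318) → (146.5155,9.3830) → (143.4802,91.7985) → (52.3767,88.5357) → (150.6025,83.5129). Closed: final G1 returns to the first vertex.

**Shape 3** — `<path>` line segment, stroke `#ff00ff` → engrave (S396, F2304). Machine vertices: (92.5172,122.6264) → (195.6922,101.2546). Open path.

(bCNC post)
(Date: synthetic)
G21
G90
G0 X361.0250 Y120.6122
M3 S396
G1 X354.9650 Y118.8363 F2304
G1 X350.3970 Y123.1964
G1 X351.8890 Y129.3326
G1 X357.9490 Y131.1085
G1 X362.5170 Y126.7484
G1 X361.0250 Y120.6122
M5
G0 X150.6025 Y83.5129
M3 S396
G1 X271.3437 Y124.6318 F2304
G1 X146.5155 Y9.3830
G1 X143.4802 Y91.7985
G1 X52.3767 Y88.5357
G1 X150.6025 Y83.5129
M5
G0 X92.5172 Y122.6264
M3 S396
G1 X195.6922 Y101.2546 F2304
M5
G0 X0.0000 Y0.0000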